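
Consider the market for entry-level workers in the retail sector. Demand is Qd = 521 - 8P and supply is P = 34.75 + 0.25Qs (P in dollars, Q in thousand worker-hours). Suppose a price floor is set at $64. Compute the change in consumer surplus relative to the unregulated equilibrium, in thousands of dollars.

Rearranging supply gives Qs = 4P - 139. Equilibrium: 521 - 8P = 4P - 139, so 660 = 12P and P* = 55, Q* = 81.
Since 64 > 55, the floor is binding.
At P = 64: Qd = 521 - 8·64 = 9 and Qs = 4·64 - 139 = 117.
Consumer surplus without the control is ½ · (65.125 - 55) · 81 = 410.0625.
With the floor, consumers buy 9 units at 64, so CS = ½ · (65.125 - 64) · 9 = 5.0625.
Change in consumer surplus = 5.0625 - 410.0625 = -405.

-405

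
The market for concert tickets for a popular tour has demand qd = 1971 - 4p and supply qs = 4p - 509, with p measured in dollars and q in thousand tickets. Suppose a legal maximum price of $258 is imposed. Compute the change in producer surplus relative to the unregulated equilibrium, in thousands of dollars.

-32604

Without the control the market clears where 1971 - 4p = 4p - 509, i.e. p* = 310 and q* = 731.
Since 258 < 310, the ceiling is binding.
At p = 258: qd = 1971 - 4·258 = 939 and qs = 4·258 - 509 = 523.
Producer surplus without the control is ½ · (310 - 127.25) · 731 = 66795.125.
With the ceiling, producers sell 523 units at 258, so PS = ½ · (258 - 127.25) · 523 = 34191.125.
Change in producer surplus = 34191.125 - 66795.125 = -32604.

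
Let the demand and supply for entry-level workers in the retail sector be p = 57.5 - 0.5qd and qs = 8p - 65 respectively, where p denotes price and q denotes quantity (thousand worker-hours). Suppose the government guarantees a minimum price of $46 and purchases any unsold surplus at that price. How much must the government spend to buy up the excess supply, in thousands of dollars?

12880

Rearranging demand gives qd = 115 - 2p. Without the control the market clears where 115 - 2p = 8p - 65, i.e. p* = 18 and q* = 79.
The floor of 46 is above the equilibrium price 18, so it binds.
At p = 46: qd = 115 - 2·46 = 23 and qs = 8·46 - 65 = 303.
Surplus = qs - qd = 280.
Government expenditure = surplus × support price = 280 × 46 = 12880.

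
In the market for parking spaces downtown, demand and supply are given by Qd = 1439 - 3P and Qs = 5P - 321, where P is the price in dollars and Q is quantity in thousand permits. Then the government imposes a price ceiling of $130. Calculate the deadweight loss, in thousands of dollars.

54000

Equilibrium: 1439 - 3P = 5P - 321, so 1760 = 8P and P* = 220, Q* = 779.
Since 130 < 220, the ceiling is binding.
At P = 130: Qd = 1439 - 3·130 = 1049 and Qs = 5·130 - 321 = 329.
Quantity traded falls to 329. At Q = 329 the demand price is (1439 - 329)/3 = 370 and the supply price is (321 + 329)/5 = 130.
Deadweight loss = ½ · (370 - 130) · (779 - 329) = ½ · 240 · 450 = 54000.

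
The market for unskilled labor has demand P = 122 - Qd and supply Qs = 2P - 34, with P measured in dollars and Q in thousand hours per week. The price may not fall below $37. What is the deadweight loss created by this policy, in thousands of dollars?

0

Rearranging demand gives Qd = 122 - P. In a free market, 122 - P = 2P - 34 gives the equilibrium P* = 52, Q* = 70.
The floor of 37 is below the equilibrium price 52, so it is not binding; the market clears at P* = 52, Q* = 70.
Since the control does not bind, no trades are prevented and deadweight loss is zero.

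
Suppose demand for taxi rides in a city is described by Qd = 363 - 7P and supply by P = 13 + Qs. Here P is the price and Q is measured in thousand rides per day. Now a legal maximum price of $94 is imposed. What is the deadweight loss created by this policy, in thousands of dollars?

0

Rearranging supply gives Qs = P - 13. Setting quantity demanded equal to quantity supplied, 363 - 7P = P - 13, gives P* = 47 and Q* = 34.
The ceiling of 94 is above the equilibrium price 47, so it is not binding; the market clears at P* = 47, Q* = 34.
Since the control does not bind, no trades are prevented and deadweight loss is zero.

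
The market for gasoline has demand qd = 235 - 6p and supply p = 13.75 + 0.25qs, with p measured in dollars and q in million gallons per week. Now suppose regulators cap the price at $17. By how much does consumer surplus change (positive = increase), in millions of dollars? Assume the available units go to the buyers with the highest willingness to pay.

Rearranging supply gives qs = 4p - 55. Without the control the market clears where 235 - 6p = 4p - 55, i.e. p* = 29 and q* = 61.
The ceiling of 17 is below the equilibrium price 29, so it binds.
At p = 17: qd = 235 - 6·17 = 133 and qs = 4·17 - 55 = 13.
Consumer surplus without the control is ½ · (235/6 - 29) · 61 = 3721/12.
With the ceiling, 13 units are sold at 17 (assume they go to the highest-value buyers). The demand price at q = 13 is 37, so CS = ½ · [(235/6 - 17) + (37 - 17)] · 13 = 3289/12.
Change in consumer surplus = 3289/12 - 3721/12 = -36.

-36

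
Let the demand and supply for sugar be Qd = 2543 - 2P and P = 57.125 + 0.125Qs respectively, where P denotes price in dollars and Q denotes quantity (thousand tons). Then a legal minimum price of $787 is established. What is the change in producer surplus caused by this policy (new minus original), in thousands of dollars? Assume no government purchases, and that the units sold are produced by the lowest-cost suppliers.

Rearranging supply gives Qs = 8P - 457. In a free market, 2543 - 2P = 8P - 457 gives the equilibrium P* = 300, Q* = 1943.
Since 787 > 300, the floor is binding.
At P = 787: Qd = 2543 - 2·787 = 969 and Qs = 8·787 - 457 = 5839.
Producer surplus without the control is ½ · (300 - 57.125) · 1943 = 235953.0625.
With the floor, 969 units are sold at 787. The supply price at Q = 969 is 178.25, so PS = ½ · [(787 - 57.125) + (787 - 178.25)] · 969 = 648563.8125.
Change in producer surplus = 648563.8125 - 235953.0625 = 412610.75.

412610.75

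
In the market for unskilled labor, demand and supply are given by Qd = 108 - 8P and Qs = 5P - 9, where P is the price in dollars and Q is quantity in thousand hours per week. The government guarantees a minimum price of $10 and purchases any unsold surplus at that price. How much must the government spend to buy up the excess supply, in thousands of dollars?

Without the control the market clears where 108 - 8P = 5P - 9, i.e. P* = 9 and Q* = 36.
The floor of 10 is above the equilibrium price 9, so it binds.
At P = 10: Qd = 108 - 8·10 = 28 and Qs = 5·10 - 9 = 41.
Surplus = Qs - Qd = 13.
Government expenditure = surplus × support price = 13 × 10 = 130.

130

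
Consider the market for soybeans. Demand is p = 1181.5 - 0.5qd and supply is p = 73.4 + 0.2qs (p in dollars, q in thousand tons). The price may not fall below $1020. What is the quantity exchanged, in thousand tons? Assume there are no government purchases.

323

Rearranging demand gives qd = 2363 - 2p; rearranging supply gives qs = 5p - 367. Equilibrium: 2363 - 2p = 5p - 367, so 2730 = 7p and p* = 390, q* = 1583.
The floor of 1020 is above the equilibrium price 390, so it binds.
At p = 1020: qd = 2363 - 2·1020 = 323 and qs = 5·1020 - 367 = 4733.
The quantity actually transacted is the short side, demand: 323.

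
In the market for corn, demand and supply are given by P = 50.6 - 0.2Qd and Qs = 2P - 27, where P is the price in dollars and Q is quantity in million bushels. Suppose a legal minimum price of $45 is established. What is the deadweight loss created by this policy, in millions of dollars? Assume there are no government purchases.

218.75

Rearranging demand gives Qd = 253 - 5P. In a free market, 253 - 5P = 2P - 27 gives the equilibrium P* = 40, Q* = 53.
Since 45 > 40, the floor is binding.
At P = 45: Qd = 253 - 5·45 = 28 and Qs = 2·45 - 27 = 63.
Quantity traded falls to 28. At Q = 28 the demand price is (253 - 28)/5 = 45 and the supply price is (27 + 28)/2 = 27.5.
Deadweight loss = ½ · (45 - 27.5) · (53 - 28) = ½ · 17.5 · 25 = 218.75.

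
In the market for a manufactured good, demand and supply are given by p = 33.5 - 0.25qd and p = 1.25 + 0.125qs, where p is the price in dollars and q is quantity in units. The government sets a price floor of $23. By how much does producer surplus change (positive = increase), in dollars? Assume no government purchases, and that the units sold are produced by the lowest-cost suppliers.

341

Rearranging demand gives qd = 134 - 4p; rearranging supply gives qs = 8p - 10. In a free market, 134 - 4p = 8p - 10 gives the equilibrium p* = 12, q* = 86.
Because the floor (23) lies above the market-clearing price, it is binding.
At p = 23: qd = 134 - 4·23 = 42 and qs = 8·23 - 10 = 174.
Producer surplus without the control is ½ · (12 - 1.25) · 86 = 462.25.
With the floor, 42 units are sold at 23. The supply price at q = 42 is 6.5, so PS = ½ · [(23 - 1.25) + (23 - 6.5)] · 42 = 803.25.
Change in producer surplus = 803.25 - 462.25 = 341.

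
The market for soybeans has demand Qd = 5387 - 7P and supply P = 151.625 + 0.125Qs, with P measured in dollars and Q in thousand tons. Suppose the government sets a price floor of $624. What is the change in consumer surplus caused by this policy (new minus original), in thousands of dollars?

Rearranging supply gives Qs = 8P - 1213. In a free market, 5387 - 7P = 8P - 1213 gives the equilibrium P* = 440, Q* = 2307.
Since 624 > 440, the floor is binding.
At P = 624: Qd = 5387 - 7·624 = 1019 and Qs = 8·624 - 1213 = 3779.
Consumer surplus without the control is ½ · (5387/7 - 440) · 2307 = 5322249/14.
With the floor, consumers buy 1019 units at 624, so CS = ½ · (5387/7 - 624) · 1019 = 1038361/14.
Change in consumer surplus = 1038361/14 - 5322249/14 = -305992.

-305992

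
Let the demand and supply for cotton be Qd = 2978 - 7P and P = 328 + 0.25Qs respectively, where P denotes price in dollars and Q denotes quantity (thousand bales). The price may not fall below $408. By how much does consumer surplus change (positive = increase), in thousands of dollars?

Rearranging supply gives Qs = 4P - 1312. Equilibrium: 2978 - 7P = 4P - 1312, so 4290 = 11P and P* = 390, Q* = 248.
The floor of 408 is above the equilibrium price 390, so it binds.
At P = 408: Qd = 2978 - 7·408 = 122 and Qs = 4·408 - 1312 = 320.
Consumer surplus without the control is ½ · (2978/7 - 390) · 248 = 30752/7.
With the floor, consumers buy 122 units at 408, so CS = ½ · (2978/7 - 408) · 122 = 7442/7.
Change in consumer surplus = 7442/7 - 30752/7 = -3330.

-3330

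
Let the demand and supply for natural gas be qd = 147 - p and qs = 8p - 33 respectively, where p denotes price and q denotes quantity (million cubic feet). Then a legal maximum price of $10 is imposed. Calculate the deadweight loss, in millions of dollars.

In a free market, 147 - p = 8p - 33 gives the equilibrium p* = 20, q* = 127.
Since 10 < 20, the ceiling is binding.
At p = 10: qd = 147 - 10 = 137 and qs = 8·10 - 33 = 47.
Quantity traded falls to 47. At q = 47 the demand price is 147 - 47 = 100 and the supply price is (33 + 47)/8 = 10.
Deadweight loss = ½ · (100 - 10) · (127 - 47) = ½ · 90 · 80 = 3600.

3600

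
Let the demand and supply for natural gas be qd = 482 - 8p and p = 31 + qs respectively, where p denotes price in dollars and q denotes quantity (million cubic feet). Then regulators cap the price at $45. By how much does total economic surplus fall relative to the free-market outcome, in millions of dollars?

Rearranging supply gives qs = p - 31. In a free market, 482 - 8p = p - 31 gives the equilibrium p* = 57, q* = 26.
The ceiling of 45 is below the equilibrium price 57, so it binds.
At p = 45: qd = 482 - 8·45 = 122 and qs = 45 - 31 = 14.
Quantity traded falls to 14. At q = 14 the demand price is (482 - 14)/8 = 58.5 and the supply price is 31 + 14 = 45.
Deadweight loss = ½ · (58.5 - 45) · (26 - 14) = ½ · 13.5 · 12 = 81.

81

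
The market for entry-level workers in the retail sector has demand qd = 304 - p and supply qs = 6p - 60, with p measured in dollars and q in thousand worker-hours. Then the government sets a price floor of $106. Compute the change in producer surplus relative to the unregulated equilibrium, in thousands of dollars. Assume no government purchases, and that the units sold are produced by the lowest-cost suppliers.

10449

Setting quantity demanded equal to quantity supplied, 304 - p = 6p - 60, gives p* = 52 and q* = 252.
Because the floor (106) lies above the market-clearing price, it is binding.
At p = 106: qd = 304 - 106 = 198 and qs = 6·106 - 60 = 576.
Producer surplus without the control is ½ · (52 - 10) · 252 = 5292.
With the floor, 198 units are sold at 106. The supply price at q = 198 is 43, so PS = ½ · [(106 - 10) + (106 - 43)] · 198 = 15741.
Change in producer surplus = 15741 - 5292 = 10449.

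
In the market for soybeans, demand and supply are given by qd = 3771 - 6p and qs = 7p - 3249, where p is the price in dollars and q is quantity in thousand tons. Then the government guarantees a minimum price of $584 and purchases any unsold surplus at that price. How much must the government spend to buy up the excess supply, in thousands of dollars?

334048

Setting quantity demanded equal to quantity supplied, 3771 - 6p = 7p - 3249, gives p* = 540 and q* = 531.
Since 584 > 540, the floor is binding.
At p = 584: qd = 3771 - 6·584 = 267 and qs = 7·584 - 3249 = 839.
Surplus = qs - qd = 572.
Government expenditure = surplus × support price = 572 × 584 = 334048.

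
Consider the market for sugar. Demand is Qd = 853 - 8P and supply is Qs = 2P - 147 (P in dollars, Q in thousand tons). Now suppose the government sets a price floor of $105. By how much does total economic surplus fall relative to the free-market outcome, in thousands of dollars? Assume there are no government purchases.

500

Equilibrium: 853 - 8P = 2P - 147, so 1000 = 10P and P* = 100, Q* = 53.
Because the floor (105) lies above the market-clearing price, it is binding.
At P = 105: Qd = 853 - 8·105 = 13 and Qs = 2·105 - 147 = 63.
Quantity traded falls to 13. At Q = 13 the demand price is (853 - 13)/8 = 105 and the supply price is (147 + 13)/2 = 80.
Deadweight loss = ½ · (105 - 80) · (53 - 13) = ½ · 25 · 40 = 500.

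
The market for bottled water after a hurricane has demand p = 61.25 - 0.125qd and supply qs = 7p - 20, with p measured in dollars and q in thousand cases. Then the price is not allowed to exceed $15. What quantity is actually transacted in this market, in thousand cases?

85

Rearranging demand gives qd = 490 - 8p. In a free market, 490 - 8p = 7p - 20 gives the equilibrium p* = 34, q* = 218.
Since 15 < 34, the ceiling is binding.
At p = 15: qd = 490 - 8·15 = 370 and qs = 7·15 - 20 = 85.
The quantity actually transacted is the short side, supply: 85.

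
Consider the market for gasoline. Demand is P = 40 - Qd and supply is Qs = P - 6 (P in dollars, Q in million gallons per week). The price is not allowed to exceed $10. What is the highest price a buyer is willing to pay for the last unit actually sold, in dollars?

36

Rearranging demand gives Qd = 40 - P. Setting quantity demanded equal to quantity supplied, 40 - P = P - 6, gives P* = 23 and Q* = 17.
Since 10 < 23, the ceiling is binding.
At P = 10: Qd = 40 - 10 = 30 and Qs = 10 - 6 = 4.
Only 4 units reach the market. On the demand curve, the marginal buyer's willingness to pay at Q = 4 is (40 - 4) = 36.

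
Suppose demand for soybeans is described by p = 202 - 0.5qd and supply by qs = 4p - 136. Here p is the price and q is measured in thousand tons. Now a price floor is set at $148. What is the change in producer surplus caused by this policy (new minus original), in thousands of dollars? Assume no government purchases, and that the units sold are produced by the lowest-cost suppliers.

Rearranging demand gives qd = 404 - 2p. Without the control the market clears where 404 - 2p = 4p - 136, i.e. p* = 90 and q* = 224.
Because the floor (148) lies above the market-clearing price, it is binding.
At p = 148: qd = 404 - 2·148 = 108 and qs = 4·148 - 136 = 456.
Producer surplus without the control is ½ · (90 - 34) · 224 = 6272.
With the floor, 108 units are sold at 148. The supply price at q = 108 is 61, so PS = ½ · [(148 - 34) + (148 - 61)] · 108 = 10854.
Change in producer surplus = 10854 - 6272 = 4582.

4582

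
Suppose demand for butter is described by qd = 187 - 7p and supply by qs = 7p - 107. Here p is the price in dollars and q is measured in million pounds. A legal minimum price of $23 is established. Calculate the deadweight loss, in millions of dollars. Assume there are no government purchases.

Setting quantity demanded equal to quantity supplied, 187 - 7p = 7p - 107, gives p* = 21 and q* = 40.
The floor of 23 is above the equilibrium price 21, so it binds.
At p = 23: qd = 187 - 7·23 = 26 and qs = 7·23 - 107 = 54.
Quantity traded falls to 26. At q = 26 the demand price is (187 - 26)/7 = 23 and the supply price is (107 + 26)/7 = 19.
Deadweight loss = ½ · (23 - 19) · (40 - 26) = ½ · 4 · 14 = 28.

28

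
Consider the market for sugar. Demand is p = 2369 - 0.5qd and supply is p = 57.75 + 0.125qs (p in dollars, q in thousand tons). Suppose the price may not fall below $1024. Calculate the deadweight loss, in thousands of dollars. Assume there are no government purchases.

Rearranging demand gives qd = 4738 - 2p; rearranging supply gives qs = 8p - 462. Without the control the market clears where 4738 - 2p = 8p - 462, i.e. p* = 520 and q* = 3698.
The floor of 1024 is above the equilibrium price 520, so it binds.
At p = 1024: qd = 4738 - 2·1024 = 2690 and qs = 8·1024 - 462 = 7730.
Quantity traded falls to 2690. At q = 2690 the demand price is (4738 - 2690)/2 = 1024 and the supply price is (462 + 2690)/8 = 394.
Deadweight loss = ½ · (1024 - 394) · (3698 - 2690) = ½ · 630 · 1008 = 317520.

317520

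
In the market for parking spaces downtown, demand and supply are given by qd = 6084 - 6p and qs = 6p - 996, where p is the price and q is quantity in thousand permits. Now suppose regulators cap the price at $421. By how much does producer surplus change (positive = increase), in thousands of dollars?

Setting quantity demanded equal to quantity supplied, 6084 - 6p = 6p - 996, gives p* = 590 and q* = 2544.
Since 421 < 590, the ceiling is binding.
At p = 421: qd = 6084 - 6·421 = 3558 and qs = 6·421 - 996 = 1530.
Producer surplus without the control is ½ · (590 - 166) · 2544 = 539328.
With the ceiling, producers sell 1530 units at 421, so PS = ½ · (421 - 166) · 1530 = 195075.
Change in producer surplus = 195075 - 539328 = -344253.

-344253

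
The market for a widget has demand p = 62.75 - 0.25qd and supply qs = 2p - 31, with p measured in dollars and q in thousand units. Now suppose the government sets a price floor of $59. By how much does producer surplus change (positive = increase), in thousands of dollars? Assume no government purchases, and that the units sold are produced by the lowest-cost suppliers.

-396

Rearranging demand gives qd = 251 - 4p. Setting quantity demanded equal to quantity supplied, 251 - 4p = 2p - 31, gives p* = 47 and q* = 63.
Since 59 > 47, the floor is binding.
At p = 59: qd = 251 - 4·59 = 15 and qs = 2·59 - 31 = 87.
Producer surplus without the control is ½ · (47 - 15.5) · 63 = 992.25.
With the floor, 15 units are sold at 59. The supply price at q = 15 is 23, so PS = ½ · [(59 - 15.5) + (59 - 23)] · 15 = 596.25.
Change in producer surplus = 596.25 - 992.25 = -396.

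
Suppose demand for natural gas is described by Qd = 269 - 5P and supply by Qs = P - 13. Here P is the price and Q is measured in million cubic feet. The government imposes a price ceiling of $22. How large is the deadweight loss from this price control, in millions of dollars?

375

Without the control the market clears where 269 - 5P = P - 13, i.e. P* = 47 and Q* = 34.
Since 22 < 47, the ceiling is binding.
At P = 22: Qd = 269 - 5·22 = 159 and Qs = 22 - 13 = 9.
Quantity traded falls to 9. At Q = 9 the demand price is (269 - 9)/5 = 52 and the supply price is 13 + 9 = 22.
Deadweight loss = ½ · (52 - 22) · (34 - 9) = ½ · 30 · 25 = 375.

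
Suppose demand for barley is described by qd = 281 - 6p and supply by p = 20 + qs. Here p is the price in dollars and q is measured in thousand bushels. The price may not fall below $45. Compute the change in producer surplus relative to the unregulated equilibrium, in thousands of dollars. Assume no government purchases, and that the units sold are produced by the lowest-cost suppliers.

-50

Rearranging supply gives qs = p - 20. Setting quantity demanded equal to quantity supplied, 281 - 6p = p - 20, gives p* = 43 and q* = 23.
The floor of 45 is above the equilibrium price 43, so it binds.
At p = 45: qd = 281 - 6·45 = 11 and qs = 45 - 20 = 25.
Producer surplus without the control is ½ · (43 - 20) · 23 = 264.5.
With the floor, 11 units are sold at 45. The supply price at q = 11 is 31, so PS = ½ · [(45 - 20) + (45 - 31)] · 11 = 214.5.
Change in producer surplus = 214.5 - 264.5 = -50.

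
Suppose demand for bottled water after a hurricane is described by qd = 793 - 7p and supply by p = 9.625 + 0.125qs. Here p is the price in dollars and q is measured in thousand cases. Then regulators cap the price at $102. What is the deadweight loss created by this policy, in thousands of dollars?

Rearranging supply gives qs = 8p - 77. In a free market, 793 - 7p = 8p - 77 gives the equilibrium p* = 58, q* = 387.
Since 102 is above p* = 58, the ceiling does not bind and the free-market outcome prevails.
Since the control does not bind, no trades are prevented and deadweight loss is zero.

0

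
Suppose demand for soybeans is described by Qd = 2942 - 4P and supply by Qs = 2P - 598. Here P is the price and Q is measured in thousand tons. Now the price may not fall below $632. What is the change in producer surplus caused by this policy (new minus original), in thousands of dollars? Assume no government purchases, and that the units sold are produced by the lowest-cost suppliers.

Equilibrium: 2942 - 4P = 2P - 598, so 3540 = 6P and P* = 590, Q* = 582.
The floor of 632 is above the equilibrium price 590, so it binds.
At P = 632: Qd = 2942 - 4·632 = 414 and Qs = 2·632 - 598 = 666.
Producer surplus without the control is ½ · (590 - 299) · 582 = 84681.
With the floor, 414 units are sold at 632. The supply price at Q = 414 is 506, so PS = ½ · [(632 - 299) + (632 - 506)] · 414 = 95013.
Change in producer surplus = 95013 - 84681 = 10332.

10332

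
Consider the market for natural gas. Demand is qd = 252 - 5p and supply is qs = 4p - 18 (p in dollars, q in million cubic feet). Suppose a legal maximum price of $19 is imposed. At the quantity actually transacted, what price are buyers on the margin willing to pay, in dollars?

Equilibrium: 252 - 5p = 4p - 18, so 270 = 9p and p* = 30, q* = 102.
Since 19 < 30, the ceiling is binding.
At p = 19: qd = 252 - 5·19 = 157 and qs = 4·19 - 18 = 58.
Only 58 units reach the market. On the demand curve, the marginal buyer's willingness to pay at q = 58 is (252 - 58)/5 = 38.8.

38.8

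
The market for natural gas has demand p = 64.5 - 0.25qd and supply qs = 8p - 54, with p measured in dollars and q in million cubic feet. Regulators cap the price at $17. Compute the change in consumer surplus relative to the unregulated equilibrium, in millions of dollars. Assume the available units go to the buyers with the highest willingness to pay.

Rearranging demand gives qd = 258 - 4p. Equilibrium: 258 - 4p = 8p - 54, so 312 = 12p and p* = 26, q* = 154.
Since 17 < 26, the ceiling is binding.
At p = 17: qd = 258 - 4·17 = 190 and qs = 8·17 - 54 = 82.
Consumer surplus without the control is ½ · (64.5 - 26) · 154 = 2964.5.
With the ceiling, 82 units are sold at 17 (assume they go to the highest-value buyers). The demand price at q = 82 is 44, so CS = ½ · [(64.5 - 17) + (44 - 17)] · 82 = 3054.5.
Change in consumer surplus = 3054.5 - 2964.5 = 90.

90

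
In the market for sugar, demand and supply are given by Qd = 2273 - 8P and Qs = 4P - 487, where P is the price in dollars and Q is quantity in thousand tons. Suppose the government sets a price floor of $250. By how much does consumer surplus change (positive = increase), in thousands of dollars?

In a free market, 2273 - 8P = 4P - 487 gives the equilibrium P* = 230, Q* = 433.
Since 250 > 230, the floor is binding.
At P = 250: Qd = 2273 - 8·250 = 273 and Qs = 4·250 - 487 = 513.
Consumer surplus without the control is ½ · (284.125 - 230) · 433 = 11718.0625.
With the floor, consumers buy 273 units at 250, so CS = ½ · (284.125 - 250) · 273 = 4658.0625.
Change in consumer surplus = 4658.0625 - 11718.0625 = -7060.

-7060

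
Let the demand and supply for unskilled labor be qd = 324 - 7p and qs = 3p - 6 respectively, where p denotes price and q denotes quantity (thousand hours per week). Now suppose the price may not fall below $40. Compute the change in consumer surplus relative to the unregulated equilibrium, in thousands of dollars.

-479.5

Equilibrium: 324 - 7p = 3p - 6, so 330 = 10p and p* = 33, q* = 93.
Since 40 > 33, the floor is binding.
At p = 40: qd = 324 - 7·40 = 44 and qs = 3·40 - 6 = 114.
Consumer surplus without the control is ½ · (324/7 - 33) · 93 = 8649/14.
With the floor, consumers buy 44 units at 40, so CS = ½ · (324/7 - 40) · 44 = 968/7.
Change in consumer surplus = 968/7 - 8649/14 = -479.5.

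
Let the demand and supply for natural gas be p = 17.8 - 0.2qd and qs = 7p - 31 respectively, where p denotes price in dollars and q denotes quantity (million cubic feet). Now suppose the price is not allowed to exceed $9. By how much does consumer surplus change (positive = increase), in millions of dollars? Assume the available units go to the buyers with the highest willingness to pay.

Rearranging demand gives qd = 89 - 5p. In a free market, 89 - 5p = 7p - 31 gives the equilibrium p* = 10, q* = 39.
The ceiling of 9 is below the equilibrium price 10, so it binds.
At p = 9: qd = 89 - 5·9 = 44 and qs = 7·9 - 31 = 32.
Consumer surplus without the control is ½ · (17.8 - 10) · 39 = 152.1.
With the ceiling, 32 units are sold at 9 (assume they go to the highest-value buyers). The demand price at q = 32 is 11.4, so CS = ½ · [(17.8 - 9) + (11.4 - 9)] · 32 = 179.2.
Change in consumer surplus = 179.2 - 152.1 = 27.1.

27.1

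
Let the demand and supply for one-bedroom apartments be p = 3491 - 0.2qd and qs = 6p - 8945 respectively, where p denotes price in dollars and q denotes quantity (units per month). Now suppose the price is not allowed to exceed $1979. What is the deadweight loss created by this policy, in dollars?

Rearranging demand gives qd = 17455 - 5p. Equilibrium: 17455 - 5p = 6p - 8945, so 26400 = 11p and p* = 2400, q* = 5455.
The ceiling of 1979 is below the equilibrium price 2400, so it binds.
At p = 1979: qd = 17455 - 5·1979 = 7560 and qs = 6·1979 - 8945 = 2929.
Quantity traded falls to 2929. At q = 2929 the demand price is (17455 - 2929)/5 = 2905.2 and the supply price is (8945 + 2929)/6 = 1979.
Deadweight loss = ½ · (2905.2 - 1979) · (5455 - 2929) = ½ · 926.2 · 2526 = 1169790.6.

1169790.6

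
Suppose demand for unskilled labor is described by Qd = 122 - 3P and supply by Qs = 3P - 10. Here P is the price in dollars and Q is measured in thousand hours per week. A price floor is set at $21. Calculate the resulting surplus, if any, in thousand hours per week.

Setting quantity demanded equal to quantity supplied, 122 - 3P = 3P - 10, gives P* = 22 and Q* = 56.
Since 21 is below P* = 22, the floor does not bind and the free-market outcome prevails.
Since the control does not bind, there is no surplus.

0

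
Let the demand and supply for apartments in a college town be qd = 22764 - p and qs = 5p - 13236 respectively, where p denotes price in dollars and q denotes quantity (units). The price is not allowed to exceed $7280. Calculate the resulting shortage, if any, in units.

0

Equilibrium: 22764 - p = 5p - 13236, so 36000 = 6p and p* = 6000, q* = 16764.
Since 7280 is above p* = 6000, the ceiling does not bind and the free-market outcome prevails.
Since the control does not bind, there is no shortage.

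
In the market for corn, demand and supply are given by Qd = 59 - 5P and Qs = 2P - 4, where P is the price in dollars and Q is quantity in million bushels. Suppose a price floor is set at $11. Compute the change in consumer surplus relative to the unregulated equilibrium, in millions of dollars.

Equilibrium: 59 - 5P = 2P - 4, so 63 = 7P and P* = 9, Q* = 14.
The floor of 11 is above the equilibrium price 9, so it binds.
At P = 11: Qd = 59 - 5·11 = 4 and Qs = 2·11 - 4 = 18.
Consumer surplus without the control is ½ · (11.8 - 9) · 14 = 19.6.
With the floor, consumers buy 4 units at 11, so CS = ½ · (11.8 - 11) · 4 = 1.6.
Change in consumer surplus = 1.6 - 19.6 = -18.

-18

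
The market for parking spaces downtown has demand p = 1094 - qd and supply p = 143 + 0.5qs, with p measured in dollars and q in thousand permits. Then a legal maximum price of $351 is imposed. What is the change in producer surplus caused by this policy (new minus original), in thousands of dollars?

-57225

Rearranging demand gives qd = 1094 - p; rearranging supply gives qs = 2p - 286. In a free market, 1094 - p = 2p - 286 gives the equilibrium p* = 460, q* = 634.
Since 351 < 460, the ceiling is binding.
At p = 351: qd = 1094 - 351 = 743 and qs = 2·351 - 286 = 416.
Producer surplus without the control is ½ · (460 - 143) · 634 = 100489.
With the ceiling, producers sell 416 units at 351, so PS = ½ · (351 - 143) · 416 = 43264.
Change in producer surplus = 43264 - 100489 = -57225.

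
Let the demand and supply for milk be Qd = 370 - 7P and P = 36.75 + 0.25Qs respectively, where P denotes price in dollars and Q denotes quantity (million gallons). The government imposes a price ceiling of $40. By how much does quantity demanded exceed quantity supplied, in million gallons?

77

Rearranging supply gives Qs = 4P - 147. Equilibrium: 370 - 7P = 4P - 147, so 517 = 11P and P* = 47, Q* = 41.
Because the ceiling (40) lies below the market-clearing price, it is binding.
At P = 40: Qd = 370 - 7·40 = 90 and Qs = 4·40 - 147 = 13.
Shortage = Qd - Qs = 90 - 13 = 77.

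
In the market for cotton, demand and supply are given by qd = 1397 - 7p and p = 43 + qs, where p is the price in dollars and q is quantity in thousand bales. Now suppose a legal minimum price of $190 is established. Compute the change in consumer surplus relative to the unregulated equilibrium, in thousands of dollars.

-1020

Rearranging supply gives qs = p - 43. Equilibrium: 1397 - 7p = p - 43, so 1440 = 8p and p* = 180, q* = 137.
Since 190 > 180, the floor is binding.
At p = 190: qd = 1397 - 7·190 = 67 and qs = 190 - 43 = 147.
Consumer surplus without the control is ½ · (1397/7 - 180) · 137 = 18769/14.
With the floor, consumers buy 67 units at 190, so CS = ½ · (1397/7 - 190) · 67 = 4489/14.
Change in consumer surplus = 4489/14 - 18769/14 = -1020.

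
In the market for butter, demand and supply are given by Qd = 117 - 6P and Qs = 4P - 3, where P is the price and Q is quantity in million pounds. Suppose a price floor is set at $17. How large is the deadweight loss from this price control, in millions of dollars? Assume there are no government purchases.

Setting quantity demanded equal to quantity supplied, 117 - 6P = 4P - 3, gives P* = 12 and Q* = 45.
Since 17 > 12, the floor is binding.
At P = 17: Qd = 117 - 6·17 = 15 and Qs = 4·17 - 3 = 65.
Quantity traded falls to 15. At Q = 15 the demand price is (117 - 15)/6 = 17 and the supply price is (3 + 15)/4 = 4.5.
Deadweight loss = ½ · (17 - 4.5) · (45 - 15) = ½ · 12.5 · 30 = 187.5.

187.5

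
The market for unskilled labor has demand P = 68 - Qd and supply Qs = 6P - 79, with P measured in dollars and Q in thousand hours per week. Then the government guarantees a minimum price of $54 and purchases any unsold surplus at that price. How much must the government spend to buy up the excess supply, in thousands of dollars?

12474

Rearranging demand gives Qd = 68 - P. Without the control the market clears where 68 - P = 6P - 79, i.e. P* = 21 and Q* = 47.
Since 54 > 21, the floor is binding.
At P = 54: Qd = 68 - 54 = 14 and Qs = 6·54 - 79 = 245.
Surplus = Qs - Qd = 231.
Government expenditure = surplus × support price = 231 × 54 = 12474.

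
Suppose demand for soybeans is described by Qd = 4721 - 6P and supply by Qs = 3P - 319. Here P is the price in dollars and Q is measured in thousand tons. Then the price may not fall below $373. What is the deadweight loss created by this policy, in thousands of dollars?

0

Setting quantity demanded equal to quantity supplied, 4721 - 6P = 3P - 319, gives P* = 560 and Q* = 1361.
The floor of 373 is below the equilibrium price 560, so it is not binding; the market clears at P* = 560, Q* = 1361.
Since the control does not bind, no trades are prevented and deadweight loss is zero.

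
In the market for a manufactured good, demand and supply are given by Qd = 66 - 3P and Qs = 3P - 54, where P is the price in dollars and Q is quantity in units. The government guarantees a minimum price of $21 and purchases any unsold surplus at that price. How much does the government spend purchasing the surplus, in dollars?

Without the control the market clears where 66 - 3P = 3P - 54, i.e. P* = 20 and Q* = 6.
Since 21 > 20, the floor is binding.
At P = 21: Qd = 66 - 3·21 = 3 and Qs = 3·21 - 54 = 9.
Surplus = Qs - Qd = 6.
Government expenditure = surplus × support price = 6 × 21 = 126.

126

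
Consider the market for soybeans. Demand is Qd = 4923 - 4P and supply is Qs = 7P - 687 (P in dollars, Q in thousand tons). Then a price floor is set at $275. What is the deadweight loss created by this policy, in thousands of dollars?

Without the control the market clears where 4923 - 4P = 7P - 687, i.e. P* = 510 and Q* = 2883.
The floor of 275 is below the equilibrium price 510, so it is not binding; the market clears at P* = 510, Q* = 2883.
Since the control does not bind, no trades are prevented and deadweight loss is zero.

0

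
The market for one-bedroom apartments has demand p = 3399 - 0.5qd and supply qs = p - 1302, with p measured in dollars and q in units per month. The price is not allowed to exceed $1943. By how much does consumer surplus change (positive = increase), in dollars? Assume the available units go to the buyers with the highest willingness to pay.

Rearranging demand gives qd = 6798 - 2p. In a free market, 6798 - 2p = p - 1302 gives the equilibrium p* = 2700, q* = 1398.
Because the ceiling (1943) lies below the market-clearing price, it is binding.
At p = 1943: qd = 6798 - 2·1943 = 2912 and qs = 1943 - 1302 = 641.
Consumer surplus without the control is ½ · (3399 - 2700) · 1398 = 488601.
With the ceiling, 641 units are sold at 1943 (assume they go to the highest-value buyers). The demand price at q = 641 is 3078.5, so CS = ½ · [(3399 - 1943) + (3078.5 - 1943)] · 641 = 830575.75.
Change in consumer surplus = 830575.75 - 488601 = 341974.75.

341974.75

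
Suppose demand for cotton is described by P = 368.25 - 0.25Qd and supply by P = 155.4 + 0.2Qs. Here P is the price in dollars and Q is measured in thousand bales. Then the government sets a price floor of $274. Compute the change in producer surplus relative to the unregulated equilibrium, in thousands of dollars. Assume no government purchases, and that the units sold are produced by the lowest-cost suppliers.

Rearranging demand gives Qd = 1473 - 4P; rearranging supply gives Qs = 5P - 777. Equilibrium: 1473 - 4P = 5P - 777, so 2250 = 9P and P* = 250, Q* = 473.
The floor of 274 is above the equilibrium price 250, so it binds.
At P = 274: Qd = 1473 - 4·274 = 377 and Qs = 5·274 - 777 = 593.
Producer surplus without the control is ½ · (250 - 155.4) · 473 = 22372.9.
With the floor, 377 units are sold at 274. The supply price at Q = 377 is 230.8, so PS = ½ · [(274 - 155.4) + (274 - 230.8)] · 377 = 30499.3.
Change in producer surplus = 30499.3 - 22372.9 = 8126.4.

8126.4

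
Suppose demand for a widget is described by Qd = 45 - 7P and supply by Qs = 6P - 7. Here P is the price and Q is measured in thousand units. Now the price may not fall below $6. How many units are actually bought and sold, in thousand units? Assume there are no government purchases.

Without the control the market clears where 45 - 7P = 6P - 7, i.e. P* = 4 and Q* = 17.
Because the floor (6) lies above the market-clearing price, it is binding.
At P = 6: Qd = 45 - 7·6 = 3 and Qs = 6·6 - 7 = 29.
The quantity actually transacted is the short side, demand: 3.

3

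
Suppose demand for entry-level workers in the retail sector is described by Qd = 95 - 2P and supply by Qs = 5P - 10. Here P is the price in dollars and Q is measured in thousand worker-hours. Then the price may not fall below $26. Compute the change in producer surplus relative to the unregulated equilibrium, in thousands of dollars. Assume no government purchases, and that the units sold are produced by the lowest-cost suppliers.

In a free market, 95 - 2P = 5P - 10 gives the equilibrium P* = 15, Q* = 65.
The floor of 26 is above the equilibrium price 15, so it binds.
At P = 26: Qd = 95 - 2·26 = 43 and Qs = 5·26 - 10 = 120.
Producer surplus without the control is ½ · (15 - 2) · 65 = 422.5.
With the floor, 43 units are sold at 26. The supply price at Q = 43 is 10.6, so PS = ½ · [(26 - 2) + (26 - 10.6)] · 43 = 847.1.
Change in producer surplus = 847.1 - 422.5 = 424.6.

424.6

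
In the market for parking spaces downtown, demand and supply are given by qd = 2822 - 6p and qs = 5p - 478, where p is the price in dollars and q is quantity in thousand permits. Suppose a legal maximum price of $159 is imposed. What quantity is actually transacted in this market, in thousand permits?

Setting quantity demanded equal to quantity supplied, 2822 - 6p = 5p - 478, gives p* = 300 and q* = 1022.
The ceiling of 159 is below the equilibrium price 300, so it binds.
At p = 159: qd = 2822 - 6·159 = 1868 and qs = 5·159 - 478 = 317.
The quantity actually transacted is the short side, supply: 317.

317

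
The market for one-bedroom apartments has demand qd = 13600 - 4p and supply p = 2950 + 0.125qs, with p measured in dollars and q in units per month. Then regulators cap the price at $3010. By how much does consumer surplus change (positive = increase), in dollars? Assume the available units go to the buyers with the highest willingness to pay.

-21600

Rearranging supply gives qs = 8p - 23600. In a free market, 13600 - 4p = 8p - 23600 gives the equilibrium p* = 3100, q* = 1200.
The ceiling of 3010 is below the equilibrium price 3100, so it binds.
At p = 3010: qd = 13600 - 4·3010 = 1560 and qs = 8·3010 - 23600 = 480.
Consumer surplus without the control is ½ · (3400 - 3100) · 1200 = 180000.
With the ceiling, 480 units are sold at 3010 (assume they go to the highest-value buyers). The demand price at q = 480 is 3280, so CS = ½ · [(3400 - 3010) + (3280 - 3010)] · 480 = 158400.
Change in consumer surplus = 158400 - 180000 = -21600.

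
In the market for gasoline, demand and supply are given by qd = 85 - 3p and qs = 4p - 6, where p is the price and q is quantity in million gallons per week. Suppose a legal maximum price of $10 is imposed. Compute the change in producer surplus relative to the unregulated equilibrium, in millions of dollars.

In a free market, 85 - 3p = 4p - 6 gives the equilibrium p* = 13, q* = 46.
The ceiling of 10 is below the equilibrium price 13, so it binds.
At p = 10: qd = 85 - 3·10 = 55 and qs = 4·10 - 6 = 34.
Producer surplus without the control is ½ · (13 - 1.5) · 46 = 264.5.
With the ceiling, producers sell 34 units at 10, so PS = ½ · (10 - 1.5) · 34 = 144.5.
Change in producer surplus = 144.5 - 264.5 = -120.

-120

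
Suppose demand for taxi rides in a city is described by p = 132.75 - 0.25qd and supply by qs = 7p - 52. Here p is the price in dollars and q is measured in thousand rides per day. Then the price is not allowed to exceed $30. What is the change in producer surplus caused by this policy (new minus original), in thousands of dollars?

-5485.5

Rearranging demand gives qd = 531 - 4p. Equilibrium: 531 - 4p = 7p - 52, so 583 = 11p and p* = 53, q* = 319.
Since 30 < 53, the ceiling is binding.
At p = 30: qd = 531 - 4·30 = 411 and qs = 7·30 - 52 = 158.
Producer surplus without the control is ½ · (53 - 52/7) · 319 = 101761/14.
With the ceiling, producers sell 158 units at 30, so PS = ½ · (30 - 52/7) · 158 = 12482/7.
Change in producer surplus = 12482/7 - 101761/14 = -5485.5.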